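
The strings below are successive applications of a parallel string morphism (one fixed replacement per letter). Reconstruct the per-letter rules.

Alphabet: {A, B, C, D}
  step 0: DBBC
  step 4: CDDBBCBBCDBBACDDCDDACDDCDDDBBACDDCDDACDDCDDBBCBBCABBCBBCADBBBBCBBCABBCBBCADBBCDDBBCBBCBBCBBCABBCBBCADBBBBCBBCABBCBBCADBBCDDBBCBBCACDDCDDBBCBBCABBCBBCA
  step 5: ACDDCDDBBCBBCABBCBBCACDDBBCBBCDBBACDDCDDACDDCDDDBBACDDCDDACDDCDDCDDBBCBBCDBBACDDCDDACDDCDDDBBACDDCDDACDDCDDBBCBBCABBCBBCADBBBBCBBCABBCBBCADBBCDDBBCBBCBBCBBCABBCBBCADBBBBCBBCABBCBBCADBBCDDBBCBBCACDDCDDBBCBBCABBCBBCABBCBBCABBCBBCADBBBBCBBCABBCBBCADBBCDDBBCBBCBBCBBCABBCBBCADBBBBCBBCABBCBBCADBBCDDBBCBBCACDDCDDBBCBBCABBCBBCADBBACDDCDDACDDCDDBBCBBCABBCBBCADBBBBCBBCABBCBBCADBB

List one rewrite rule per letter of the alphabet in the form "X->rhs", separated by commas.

A->DBB, B->BBC, C->A, D->CDD

  step 4 ⇒ step 5: CDDBBCBBCDBBACDDCDDACDDCDDDBBACDDCDDACDDCDDBBCBBCABBCBBCADBBBBCBBCABBCBBCADBBCDDBBCBBCBBCBBCABBCBBCADBBBBCBBCABBCBBCADBBCDDBBCBBCACDDCDDBBCBBCABBCBBCA ⇒ A·CDD·CDD·BBC·BBC·A·BBC·BBC·A·CDD·BBC·BBC·DBB·A·CDD·CDD·A·CDD·CDD·DBB·A·CDD·CDD·A·CDD·CDD·CDD·BBC·BBC·DBB·A·CDD·CDD·A·CDD·CDD·DBB·A·CDD·CDD·A·CDD·CDD·BBC·BBC·A·BBC·BBC·A·DBB·BBC·BBC·A·BBC·BBC·A·DBB·CDD·BBC·BBC·BBC·BBC·A·BBC·BBC·A·DBB·BBC·BBC·A·BBC·BBC·A·DBB·CDD·BBC·BBC·A·CDD·CDD·BBC·BBC·A·BBC·BBC·A·BBC·BBC·A·BBC·BBC·A·DBB·BBC·BBC·A·BBC·BBC·A·DBB·CDD·BBC·BBC·BBC·BBC·A·BBC·BBC·A·DBB·BBC·BBC·A·BBC·BBC·A·DBB·CDD·BBC·BBC·A·CDD·CDD·BBC·BBC·A·BBC·BBC·A·DBB·A·CDD·CDD·A·CDD·CDD·BBC·BBC·A·BBC·BBC·A·DBB·BBC·BBC·A·BBC·BBC·A·DBB
    A ↦ DBB
    B ↦ BBC
    C ↦ A
    D ↦ CDD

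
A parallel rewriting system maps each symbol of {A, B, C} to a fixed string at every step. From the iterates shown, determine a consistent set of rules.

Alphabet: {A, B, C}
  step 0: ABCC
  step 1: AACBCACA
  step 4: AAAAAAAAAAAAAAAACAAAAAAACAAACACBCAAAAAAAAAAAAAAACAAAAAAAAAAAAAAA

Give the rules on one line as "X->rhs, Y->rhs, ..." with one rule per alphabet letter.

A->AA, B->CB, C->CA

  step 0 ⇒ step 1: ABCC ⇒ AA·CB·CA·CA
    A ↦ AA
    B ↦ CB
    C ↦ CA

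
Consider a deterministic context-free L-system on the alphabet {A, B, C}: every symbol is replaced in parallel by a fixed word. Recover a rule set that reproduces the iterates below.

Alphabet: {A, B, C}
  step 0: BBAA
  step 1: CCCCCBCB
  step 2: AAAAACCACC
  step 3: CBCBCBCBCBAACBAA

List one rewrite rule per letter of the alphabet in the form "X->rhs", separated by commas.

A->CB, B->CC, C->A

  step 2 ⇒ step 3: AAAAACCACC ⇒ CB·CB·CB·CB·CB·A·A·CB·A·A
    A ↦ CB
    C ↦ A
  step 0 ⇒ step 1: BBAA ⇒ CC·CC·CB·CB
    B ↦ CC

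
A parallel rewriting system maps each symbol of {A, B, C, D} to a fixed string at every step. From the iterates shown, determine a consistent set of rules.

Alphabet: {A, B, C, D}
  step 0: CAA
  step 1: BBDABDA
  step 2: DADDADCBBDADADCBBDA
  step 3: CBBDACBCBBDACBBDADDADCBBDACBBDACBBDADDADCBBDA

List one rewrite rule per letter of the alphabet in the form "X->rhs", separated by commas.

A->BDA, B->DAD, C->B, D->CB

  step 2 ⇒ step 3: DADDADCBBDADADCBBDA ⇒ CB·BDA·CB·CB·BDA·CB·B·DAD·DAD·CB·BDA·CB·BDA·CB·B·DAD·DAD·CB·BDA
    A ↦ BDA
    B ↦ DAD
    C ↦ B
    D ↦ CB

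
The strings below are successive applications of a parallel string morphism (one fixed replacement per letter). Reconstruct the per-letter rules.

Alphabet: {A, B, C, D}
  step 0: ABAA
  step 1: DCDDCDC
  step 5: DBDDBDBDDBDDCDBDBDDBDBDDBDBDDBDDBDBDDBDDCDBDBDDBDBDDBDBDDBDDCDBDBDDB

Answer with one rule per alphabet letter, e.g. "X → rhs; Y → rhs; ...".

A->DC, B->D, C->AD, D->DB

  step 0 ⇒ step 1: ABAA ⇒ DC·D·DC·DC
    A ↦ DC
    B ↦ D
    C ↦ AD  (constrained at step 1)
    D ↦ DB  (constrained at step 1)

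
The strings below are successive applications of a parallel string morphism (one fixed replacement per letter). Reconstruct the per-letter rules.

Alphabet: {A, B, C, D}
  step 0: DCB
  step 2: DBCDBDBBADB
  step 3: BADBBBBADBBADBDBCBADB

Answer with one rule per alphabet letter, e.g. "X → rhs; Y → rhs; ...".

  step 2 ⇒ step 3: DBCDBDBBADB ⇒ BA·DB·BB·BA·DB·BA·DB·DB·C·BA·DB
    A ↦ C
    B ↦ DB
    C ↦ BB
    D ↦ BA

A->C, B->DB, C->BB, D->BA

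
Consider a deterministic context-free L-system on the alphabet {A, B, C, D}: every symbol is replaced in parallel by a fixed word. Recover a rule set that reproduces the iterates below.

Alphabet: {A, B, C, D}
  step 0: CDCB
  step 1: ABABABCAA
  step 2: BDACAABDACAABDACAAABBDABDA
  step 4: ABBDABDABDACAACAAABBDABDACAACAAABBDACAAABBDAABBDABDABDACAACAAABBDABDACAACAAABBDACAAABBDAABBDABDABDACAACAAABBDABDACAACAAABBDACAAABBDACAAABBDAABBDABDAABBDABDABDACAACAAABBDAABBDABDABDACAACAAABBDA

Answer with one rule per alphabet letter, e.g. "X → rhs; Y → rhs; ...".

  step 1 ⇒ step 2: ABABABCAA ⇒ BDA·CAA·BDA·CAA·BDA·CAA·AB·BDA·BDA
    A ↦ BDA
    B ↦ CAA
    C ↦ AB
  step 0 ⇒ step 1: CDCB ⇒ AB·AB·AB·CAA
    D ↦ AB

A->BDA, B->CAA, C->AB, D->AB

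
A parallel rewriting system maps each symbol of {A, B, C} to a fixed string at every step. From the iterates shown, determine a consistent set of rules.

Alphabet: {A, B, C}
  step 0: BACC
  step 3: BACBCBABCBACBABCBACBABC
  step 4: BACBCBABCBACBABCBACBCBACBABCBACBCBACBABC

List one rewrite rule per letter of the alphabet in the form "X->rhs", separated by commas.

A->C, B->BA, C->BC

  step 3 ⇒ step 4: BACBCBABCBACBABCBACBABC ⇒ BA·C·BC·BA·BC·BA·C·BA·BC·BA·C·BC·BA·C·BA·BC·BA·C·BC·BA·C·BA·BC
    A ↦ C
    B ↦ BA
    C ↦ BC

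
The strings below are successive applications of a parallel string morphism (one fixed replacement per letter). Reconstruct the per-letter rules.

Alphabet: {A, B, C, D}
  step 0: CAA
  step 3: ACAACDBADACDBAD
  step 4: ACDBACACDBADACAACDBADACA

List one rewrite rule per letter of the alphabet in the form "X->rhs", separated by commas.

  step 3 ⇒ step 4: ACAACDBADACDBAD ⇒ AC·DB·AC·AC·DB·A·D·AC·A·AC·DB·A·D·AC·A
    A ↦ AC
    B ↦ D
    C ↦ DB
    D ↦ A

A->AC, B->D, C->DB, D->A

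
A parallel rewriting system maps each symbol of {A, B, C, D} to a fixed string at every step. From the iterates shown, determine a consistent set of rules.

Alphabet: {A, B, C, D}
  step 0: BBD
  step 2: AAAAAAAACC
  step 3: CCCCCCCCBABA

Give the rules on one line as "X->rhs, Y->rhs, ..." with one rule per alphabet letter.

  step 2 ⇒ step 3: AAAAAAAACC ⇒ C·C·C·C·C·C·C·C·BA·BA
    A ↦ C
    C ↦ BA
    B ↦ DD  (constrained at step 0)
    D ↦ AA  (constrained at step 0)

A->C, B->DD, C->BA, D->AA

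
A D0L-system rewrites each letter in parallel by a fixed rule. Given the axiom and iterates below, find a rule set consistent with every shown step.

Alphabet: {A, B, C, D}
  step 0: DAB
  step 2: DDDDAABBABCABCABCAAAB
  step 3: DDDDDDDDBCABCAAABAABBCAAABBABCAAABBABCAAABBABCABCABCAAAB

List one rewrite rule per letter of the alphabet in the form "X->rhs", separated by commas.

A->BCA, B->AAB, C->BA, D->DD

  step 2 ⇒ step 3: DDDDAABBABCABCABCAAAB ⇒ DD·DD·DD·DD·BCA·BCA·AAB·AAB·BCA·AAB·BA·BCA·AAB·BA·BCA·AAB·BA·BCA·BCA·BCA·AAB
    A ↦ BCA
    B ↦ AAB
    C ↦ BA
    D ↦ DD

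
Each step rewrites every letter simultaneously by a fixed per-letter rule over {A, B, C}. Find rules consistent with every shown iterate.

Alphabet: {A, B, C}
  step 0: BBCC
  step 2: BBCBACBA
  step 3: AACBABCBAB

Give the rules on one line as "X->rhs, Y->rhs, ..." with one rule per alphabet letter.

A->B, B->A, C->CB

  step 2 ⇒ step 3: BBCBACBA ⇒ A·A·CB·A·B·CB·A·B
    A ↦ B
    B ↦ A
    C ↦ CB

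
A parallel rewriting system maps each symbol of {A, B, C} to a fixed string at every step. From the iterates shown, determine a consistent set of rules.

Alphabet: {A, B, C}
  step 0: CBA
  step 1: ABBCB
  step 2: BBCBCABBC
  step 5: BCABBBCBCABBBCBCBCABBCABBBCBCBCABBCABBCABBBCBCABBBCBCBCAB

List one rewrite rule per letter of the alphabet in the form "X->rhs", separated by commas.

  step 1 ⇒ step 2: ABBCB ⇒ B·BC·BC·AB·BC
    A ↦ B
    B ↦ BC
    C ↦ AB

A->B, B->BC, C->AB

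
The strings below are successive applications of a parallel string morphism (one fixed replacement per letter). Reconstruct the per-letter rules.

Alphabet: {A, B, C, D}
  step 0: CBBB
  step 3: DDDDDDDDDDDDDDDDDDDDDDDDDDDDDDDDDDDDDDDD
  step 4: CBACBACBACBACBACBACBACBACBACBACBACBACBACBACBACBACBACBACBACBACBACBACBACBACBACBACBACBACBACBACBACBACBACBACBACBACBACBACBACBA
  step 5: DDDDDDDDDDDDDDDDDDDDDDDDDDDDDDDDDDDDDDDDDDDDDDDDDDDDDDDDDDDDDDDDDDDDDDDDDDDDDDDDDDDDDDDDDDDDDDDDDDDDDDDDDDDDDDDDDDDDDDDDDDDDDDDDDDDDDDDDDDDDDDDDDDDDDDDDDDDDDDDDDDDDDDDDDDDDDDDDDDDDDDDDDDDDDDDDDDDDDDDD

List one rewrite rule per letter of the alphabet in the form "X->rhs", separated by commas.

A->D, B->DD, C->DD, D->CBA

  step 4 ⇒ step 5: CBACBACBACBACBACBACBACBACBACBACBACBACBACBACBACBACBACBACBACBACBACBACBACBACBACBACBACBACBACBACBACBACBACBACBACBACBACBACBACBA ⇒ DD·DD·D·DD·DD·D·DD·DD·D·DD·DD·D·DD·DD·D·DD·DD·D·DD·DD·D·DD·DD·D·DD·DD·D·DD·DD·D·DD·DD·D·DD·DD·D·DD·DD·D·DD·DD·D·DD·DD·D·DD·DD·D·DD·DD·D·DD·DD·D·DD·DD·D·DD·DD·D·DD·DD·D·DD·DD·D·DD·DD·D·DD·DD·D·DD·DD·D·DD·DD·D·DD·DD·D·DD·DD·D·DD·DD·D·DD·DD·D·DD·DD·D·DD·DD·D·DD·DD·D·DD·DD·D·DD·DD·D·DD·DD·D·DD·DD·D·DD·DD·D·DD·DD·D·DD·DD·D
    A ↦ D
    B ↦ DD
    C ↦ DD
  step 3 ⇒ step 4: DDDDDDDDDDDDDDDDDDDDDDDDDDDDDDDDDDDDDDDD ⇒ CBA·CBA·CBA·CBA·CBA·CBA·CBA·CBA·CBA·CBA·CBA·CBA·CBA·CBA·CBA·CBA·CBA·CBA·CBA·CBA·CBA·CBA·CBA·CBA·CBA·CBA·CBA·CBA·CBA·CBA·CBA·CBA·CBA·CBA·CBA·CBA·CBA·CBA·CBA·CBA
    D ↦ CBA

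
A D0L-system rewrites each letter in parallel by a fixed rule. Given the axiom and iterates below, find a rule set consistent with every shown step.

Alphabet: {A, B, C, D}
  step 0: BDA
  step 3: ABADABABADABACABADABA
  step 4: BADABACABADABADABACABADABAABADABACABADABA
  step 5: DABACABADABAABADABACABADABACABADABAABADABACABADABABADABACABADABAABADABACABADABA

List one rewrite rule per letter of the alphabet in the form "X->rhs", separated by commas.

  step 4 ⇒ step 5: BADABACABADABADABACABADABAABADABACABADABA ⇒ DA·BA·CA·BA·DA·BA·A·BA·DA·BA·CA·BA·DA·BA·CA·BA·DA·BA·A·BA·DA·BA·CA·BA·DA·BA·BA·DA·BA·CA·BA·DA·BA·A·BA·DA·BA·CA·BA·DA·BA
    A ↦ BA
    B ↦ DA
    C ↦ A
    D ↦ CA

A->BA, B->DA, C->A, D->CA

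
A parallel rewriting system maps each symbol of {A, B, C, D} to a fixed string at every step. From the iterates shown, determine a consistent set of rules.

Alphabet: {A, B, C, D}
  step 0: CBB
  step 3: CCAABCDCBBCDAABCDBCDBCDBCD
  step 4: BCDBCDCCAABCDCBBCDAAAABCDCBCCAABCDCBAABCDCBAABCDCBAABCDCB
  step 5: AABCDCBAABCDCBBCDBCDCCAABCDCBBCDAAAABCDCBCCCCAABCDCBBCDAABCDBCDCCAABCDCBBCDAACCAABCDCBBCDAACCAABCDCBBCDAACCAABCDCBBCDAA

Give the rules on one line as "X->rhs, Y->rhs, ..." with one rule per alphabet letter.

  step 4 ⇒ step 5: BCDBCDCCAABCDCBBCDAAAABCDCBCCAABCDCBAABCDCBAABCDCBAABCDCB ⇒ AA·BCD·CB·AA·BCD·CB·BCD·BCD·C·C·AA·BCD·CB·BCD·AA·AA·BCD·CB·C·C·C·C·AA·BCD·CB·BCD·AA·BCD·BCD·C·C·AA·BCD·CB·BCD·AA·C·C·AA·BCD·CB·BCD·AA·C·C·AA·BCD·CB·BCD·AA·C·C·AA·BCD·CB·BCD·AA
    A ↦ C
    B ↦ AA
    C ↦ BCD
    D ↦ CB

A->C, B->AA, C->BCD, D->CB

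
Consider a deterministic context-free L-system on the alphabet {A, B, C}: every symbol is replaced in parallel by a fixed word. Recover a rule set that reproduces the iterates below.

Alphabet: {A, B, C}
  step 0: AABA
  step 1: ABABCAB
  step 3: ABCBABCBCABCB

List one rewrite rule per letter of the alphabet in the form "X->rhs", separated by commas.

  step 0 ⇒ step 1: AABA ⇒ AB·AB·C·AB
    A ↦ AB
    B ↦ C
    C ↦ B  (constrained at step 1)

A->AB, B->C, C->B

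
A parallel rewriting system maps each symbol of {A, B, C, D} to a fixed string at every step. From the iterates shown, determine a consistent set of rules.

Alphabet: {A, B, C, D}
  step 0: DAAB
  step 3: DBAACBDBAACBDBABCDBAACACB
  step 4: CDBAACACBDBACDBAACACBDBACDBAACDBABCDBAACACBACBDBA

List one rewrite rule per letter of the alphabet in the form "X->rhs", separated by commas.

A->AC, B->DBA, C->B, D->C

  step 3 ⇒ step 4: DBAACBDBAACBDBABCDBAACACB ⇒ C·DBA·AC·AC·B·DBA·C·DBA·AC·AC·B·DBA·C·DBA·AC·DBA·B·C·DBA·AC·AC·B·AC·B·DBA
    A ↦ AC
    B ↦ DBA
    C ↦ B
    D ↦ C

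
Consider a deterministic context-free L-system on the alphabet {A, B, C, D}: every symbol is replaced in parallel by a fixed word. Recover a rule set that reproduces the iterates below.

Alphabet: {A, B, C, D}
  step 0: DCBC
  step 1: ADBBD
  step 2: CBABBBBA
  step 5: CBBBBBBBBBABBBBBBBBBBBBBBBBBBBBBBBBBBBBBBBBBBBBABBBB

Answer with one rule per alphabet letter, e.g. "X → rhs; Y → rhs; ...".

A->CB, B->BB, C->D, D->A

  step 1 ⇒ step 2: ADBBD ⇒ CB·A·BB·BB·A
    A ↦ CB
    B ↦ BB
    D ↦ A
  step 0 ⇒ step 1: DCBC ⇒ A·D·BB·D
    C ↦ D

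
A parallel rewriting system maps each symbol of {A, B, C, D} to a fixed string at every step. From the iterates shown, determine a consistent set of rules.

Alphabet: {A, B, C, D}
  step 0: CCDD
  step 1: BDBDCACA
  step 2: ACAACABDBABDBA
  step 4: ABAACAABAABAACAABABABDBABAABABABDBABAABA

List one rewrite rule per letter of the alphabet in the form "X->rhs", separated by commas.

A->BA, B->A, C->BD, D->CA

  step 1 ⇒ step 2: BDBDCACA ⇒ A·CA·A·CA·BD·BA·BD·BA
    A ↦ BA
    B ↦ A
    C ↦ BD
    D ↦ CA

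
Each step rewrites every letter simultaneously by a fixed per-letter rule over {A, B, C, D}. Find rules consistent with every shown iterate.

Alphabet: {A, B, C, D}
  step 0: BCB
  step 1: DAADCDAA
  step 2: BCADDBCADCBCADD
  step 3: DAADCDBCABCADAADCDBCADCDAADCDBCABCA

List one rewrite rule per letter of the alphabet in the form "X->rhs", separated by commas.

A->D, B->DAA, C->DC, D->BCA

  step 2 ⇒ step 3: BCADDBCADCBCADD ⇒ DAA·DC·D·BCA·BCA·DAA·DC·D·BCA·DC·DAA·DC·D·BCA·BCA
    A ↦ D
    B ↦ DAA
    C ↦ DC
    D ↦ BCA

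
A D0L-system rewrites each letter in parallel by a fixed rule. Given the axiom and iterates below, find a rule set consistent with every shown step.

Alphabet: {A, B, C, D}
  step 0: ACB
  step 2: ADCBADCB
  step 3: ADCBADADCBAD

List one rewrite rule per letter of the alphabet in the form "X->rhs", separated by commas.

A->AD, B->D, C->A, D->CB

  step 2 ⇒ step 3: ADCBADCB ⇒ AD·CB·A·D·AD·CB·A·D
    A ↦ AD
    B ↦ D
    C ↦ A
    D ↦ CB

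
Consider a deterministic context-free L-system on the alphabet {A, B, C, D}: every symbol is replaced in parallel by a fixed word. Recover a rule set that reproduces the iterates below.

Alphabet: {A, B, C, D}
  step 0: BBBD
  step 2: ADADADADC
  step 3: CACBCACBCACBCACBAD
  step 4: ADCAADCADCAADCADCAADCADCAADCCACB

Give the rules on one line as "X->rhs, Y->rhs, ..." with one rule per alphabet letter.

A->CA, B->C, C->AD, D->CB

  step 3 ⇒ step 4: CACBCACBCACBCACBAD ⇒ AD·CA·AD·C·AD·CA·AD·C·AD·CA·AD·C·AD·CA·AD·C·CA·CB
    A ↦ CA
    B ↦ C
    C ↦ AD
    D ↦ CB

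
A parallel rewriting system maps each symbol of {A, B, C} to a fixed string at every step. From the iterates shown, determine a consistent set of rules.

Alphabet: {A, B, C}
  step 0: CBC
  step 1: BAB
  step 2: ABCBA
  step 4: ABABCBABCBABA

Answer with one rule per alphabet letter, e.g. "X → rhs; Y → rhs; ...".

  step 1 ⇒ step 2: BAB ⇒ A·BCB·A
    A ↦ BCB
    B ↦ A
  step 0 ⇒ step 1: CBC ⇒ B·A·B
    C ↦ B

A->BCB, B->A, C->B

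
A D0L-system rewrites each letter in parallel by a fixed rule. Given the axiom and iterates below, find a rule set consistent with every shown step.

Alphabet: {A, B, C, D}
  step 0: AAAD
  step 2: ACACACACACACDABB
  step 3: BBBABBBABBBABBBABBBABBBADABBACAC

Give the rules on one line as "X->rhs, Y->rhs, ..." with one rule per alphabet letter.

A->BB, B->AC, C->BA, D->DA

  step 2 ⇒ step 3: ACACACACACACDABB ⇒ BB·BA·BB·BA·BB·BA·BB·BA·BB·BA·BB·BA·DA·BB·AC·AC
    A ↦ BB
    B ↦ AC
    C ↦ BA
    D ↦ DA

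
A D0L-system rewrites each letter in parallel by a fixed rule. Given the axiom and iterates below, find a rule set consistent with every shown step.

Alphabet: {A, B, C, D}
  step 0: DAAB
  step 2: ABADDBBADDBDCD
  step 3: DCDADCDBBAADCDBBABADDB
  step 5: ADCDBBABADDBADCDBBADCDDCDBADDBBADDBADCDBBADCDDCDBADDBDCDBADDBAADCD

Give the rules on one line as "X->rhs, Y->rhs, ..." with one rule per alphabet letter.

A->DCD, B->A, C->ADD, D->B

  step 2 ⇒ step 3: ABADDBBADDBDCD ⇒ DCD·A·DCD·B·B·A·A·DCD·B·B·A·B·ADD·B
    A ↦ DCD
    B ↦ A
    C ↦ ADD
    D ↦ B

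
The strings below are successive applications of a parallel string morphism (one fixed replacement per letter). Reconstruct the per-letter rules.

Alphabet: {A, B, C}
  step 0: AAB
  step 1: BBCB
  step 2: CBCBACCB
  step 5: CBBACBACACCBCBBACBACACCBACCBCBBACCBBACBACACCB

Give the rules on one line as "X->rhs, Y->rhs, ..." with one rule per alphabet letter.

A->B, B->CB, C->AC

  step 1 ⇒ step 2: BBCB ⇒ CB·CB·AC·CB
    B ↦ CB
    C ↦ AC
  step 0 ⇒ step 1: AAB ⇒ B·B·CB
    A ↦ B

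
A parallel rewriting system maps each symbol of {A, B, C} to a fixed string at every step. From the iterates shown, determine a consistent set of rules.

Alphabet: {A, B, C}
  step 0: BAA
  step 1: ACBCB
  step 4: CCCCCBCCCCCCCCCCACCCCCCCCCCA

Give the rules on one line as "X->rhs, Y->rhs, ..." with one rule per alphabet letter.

  step 0 ⇒ step 1: BAA ⇒ A·CB·CB
    A ↦ CB
    B ↦ A
    C ↦ CC  (constrained at step 1)

A->CB, B->A, C->CC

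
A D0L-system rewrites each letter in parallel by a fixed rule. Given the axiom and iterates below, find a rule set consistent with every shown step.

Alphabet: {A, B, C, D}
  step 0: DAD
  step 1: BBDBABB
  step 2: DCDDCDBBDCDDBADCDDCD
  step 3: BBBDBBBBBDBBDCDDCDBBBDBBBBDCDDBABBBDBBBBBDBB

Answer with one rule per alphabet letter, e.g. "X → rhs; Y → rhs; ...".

A->DBA, B->DCD, C->BD, D->BB

  step 2 ⇒ step 3: DCDDCDBBDCDDBADCDDCD ⇒ BB·BD·BB·BB·BD·BB·DCD·DCD·BB·BD·BB·BB·DCD·DBA·BB·BD·BB·BB·BD·BB
    A ↦ DBA
    B ↦ DCD
    C ↦ BD
    D ↦ BB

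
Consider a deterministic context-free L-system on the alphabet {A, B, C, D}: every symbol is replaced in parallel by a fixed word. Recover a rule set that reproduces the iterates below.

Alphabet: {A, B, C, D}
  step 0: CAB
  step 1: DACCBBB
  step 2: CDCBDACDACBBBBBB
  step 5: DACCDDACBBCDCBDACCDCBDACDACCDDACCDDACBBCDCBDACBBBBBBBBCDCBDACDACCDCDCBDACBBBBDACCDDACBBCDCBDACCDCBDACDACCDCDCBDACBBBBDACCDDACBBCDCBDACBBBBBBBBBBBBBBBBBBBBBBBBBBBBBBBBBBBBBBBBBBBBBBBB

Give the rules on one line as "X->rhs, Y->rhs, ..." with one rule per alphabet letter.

  step 1 ⇒ step 2: DACCBBB ⇒ CD·CB·DAC·DAC·BB·BB·BB
    A ↦ CB
    B ↦ BB
    C ↦ DAC
    D ↦ CD

A->CB, B->BB, C->DAC, D->CD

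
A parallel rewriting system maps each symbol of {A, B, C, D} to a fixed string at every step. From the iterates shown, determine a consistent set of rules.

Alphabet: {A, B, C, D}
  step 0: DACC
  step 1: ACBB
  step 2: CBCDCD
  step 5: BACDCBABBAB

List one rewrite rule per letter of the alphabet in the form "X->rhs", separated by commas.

  step 1 ⇒ step 2: ACBB ⇒ C·B·CD·CD
    A ↦ C
    B ↦ CD
    C ↦ B
  step 0 ⇒ step 1: DACC ⇒ A·C·B·B
    D ↦ A

A->C, B->CD, C->B, D->A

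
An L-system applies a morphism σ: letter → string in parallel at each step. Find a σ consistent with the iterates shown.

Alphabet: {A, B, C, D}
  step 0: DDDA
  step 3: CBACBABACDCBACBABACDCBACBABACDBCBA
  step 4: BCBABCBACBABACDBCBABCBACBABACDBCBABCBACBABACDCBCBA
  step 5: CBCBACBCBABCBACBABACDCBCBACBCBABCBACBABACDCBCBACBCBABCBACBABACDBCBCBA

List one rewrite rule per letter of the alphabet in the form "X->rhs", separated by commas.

  step 4 ⇒ step 5: BCBABCBACBABACDBCBABCBACBABACDBCBABCBACBABACDCBCBA ⇒ C·B·C·BA·C·B·C·BA·B·C·BA·C·BA·B·ACD·C·B·C·BA·C·B·C·BA·B·C·BA·C·BA·B·ACD·C·B·C·BA·C·B·C·BA·B·C·BA·C·BA·B·ACD·B·C·B·C·BA
    A ↦ BA
    B ↦ C
    C ↦ B
    D ↦ ACD

A->BA, B->C, C->B, D->ACD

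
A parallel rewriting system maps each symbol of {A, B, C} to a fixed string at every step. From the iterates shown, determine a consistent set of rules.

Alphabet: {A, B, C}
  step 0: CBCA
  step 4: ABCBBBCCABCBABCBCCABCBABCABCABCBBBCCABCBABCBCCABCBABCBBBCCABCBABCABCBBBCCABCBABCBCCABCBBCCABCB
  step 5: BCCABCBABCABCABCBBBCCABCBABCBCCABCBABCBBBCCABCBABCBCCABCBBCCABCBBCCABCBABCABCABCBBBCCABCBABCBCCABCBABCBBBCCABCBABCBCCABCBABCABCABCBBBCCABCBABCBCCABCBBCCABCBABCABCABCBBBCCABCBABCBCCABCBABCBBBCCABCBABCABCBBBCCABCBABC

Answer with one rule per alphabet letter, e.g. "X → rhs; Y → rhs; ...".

A->BCC, B->ABC, C->B

  step 4 ⇒ step 5: ABCBBBCCABCBABCBCCABCBABCABCABCBBBCCABCBABCBCCABCBABCBBBCCABCBABCABCBBBCCABCBABCBCCABCBBCCABCB ⇒ BCC·ABC·B·ABC·ABC·ABC·B·B·BCC·ABC·B·ABC·BCC·ABC·B·ABC·B·B·BCC·ABC·B·ABC·BCC·ABC·B·BCC·ABC·B·BCC·ABC·B·ABC·ABC·ABC·B·B·BCC·ABC·B·ABC·BCC·ABC·B·ABC·B·B·BCC·ABC·B·ABC·BCC·ABC·B·ABC·ABC·ABC·B·B·BCC·ABC·B·ABC·BCC·ABC·B·BCC·ABC·B·ABC·ABC·ABC·B·B·BCC·ABC·B·ABC·BCC·ABC·B·ABC·B·B·BCC·ABC·B·ABC·ABC·B·B·BCC·ABC·B·ABC
    A ↦ BCC
    B ↦ ABC
    C ↦ B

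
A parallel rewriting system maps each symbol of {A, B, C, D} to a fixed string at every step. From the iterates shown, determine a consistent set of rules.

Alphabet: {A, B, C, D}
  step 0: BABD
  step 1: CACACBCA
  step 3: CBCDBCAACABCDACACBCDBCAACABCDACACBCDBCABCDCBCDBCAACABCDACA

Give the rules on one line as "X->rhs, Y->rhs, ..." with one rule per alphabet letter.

  step 0 ⇒ step 1: BABD ⇒ C·ACA·C·BCA
    A ↦ ACA
    B ↦ C
    D ↦ BCA
    C ↦ BCD  (constrained at step 1)

A->ACA, B->C, C->BCD, D->BCA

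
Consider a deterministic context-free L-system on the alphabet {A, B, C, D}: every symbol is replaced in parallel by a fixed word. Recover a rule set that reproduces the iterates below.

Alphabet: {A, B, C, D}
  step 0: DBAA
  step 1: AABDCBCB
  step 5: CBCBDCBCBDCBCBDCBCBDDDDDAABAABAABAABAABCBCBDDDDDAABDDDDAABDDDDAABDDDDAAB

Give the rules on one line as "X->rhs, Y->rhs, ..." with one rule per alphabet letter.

A->CB, B->D, C->D, D->AAB

  step 0 ⇒ step 1: DBAA ⇒ AAB·D·CB·CB
    A ↦ CB
    B ↦ D
    D ↦ AAB
    C ↦ D  (constrained at step 1)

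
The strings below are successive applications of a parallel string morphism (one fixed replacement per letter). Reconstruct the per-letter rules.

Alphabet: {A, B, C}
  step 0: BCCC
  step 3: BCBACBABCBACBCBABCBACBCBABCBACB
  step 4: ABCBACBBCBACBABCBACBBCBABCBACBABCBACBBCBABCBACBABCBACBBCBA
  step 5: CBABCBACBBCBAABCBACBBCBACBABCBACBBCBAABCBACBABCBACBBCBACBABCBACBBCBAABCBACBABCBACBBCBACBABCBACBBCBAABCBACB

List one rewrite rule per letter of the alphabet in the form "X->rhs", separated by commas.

  step 4 ⇒ step 5: ABCBACBBCBACBABCBACBBCBABCBACBABCBACBBCBABCBACBABCBACBBCBA ⇒ CB·A·BCB·A·CB·BCB·A·A·BCB·A·CB·BCB·A·CB·A·BCB·A·CB·BCB·A·A·BCB·A·CB·A·BCB·A·CB·BCB·A·CB·A·BCB·A·CB·BCB·A·A·BCB·A·CB·A·BCB·A·CB·BCB·A·CB·A·BCB·A·CB·BCB·A·A·BCB·A·CB
    A ↦ CB
    B ↦ A
    C ↦ BCB

A->CB, B->A, C->BCB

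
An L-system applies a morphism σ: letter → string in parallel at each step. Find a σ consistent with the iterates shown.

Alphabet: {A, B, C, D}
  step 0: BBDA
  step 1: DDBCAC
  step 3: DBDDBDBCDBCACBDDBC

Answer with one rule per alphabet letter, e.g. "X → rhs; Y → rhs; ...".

A->AC, B->D, C->BD, D->BC

  step 0 ⇒ step 1: BBDA ⇒ D·D·BC·AC
    A ↦ AC
    B ↦ D
    D ↦ BC
    C ↦ BD  (constrained at step 1)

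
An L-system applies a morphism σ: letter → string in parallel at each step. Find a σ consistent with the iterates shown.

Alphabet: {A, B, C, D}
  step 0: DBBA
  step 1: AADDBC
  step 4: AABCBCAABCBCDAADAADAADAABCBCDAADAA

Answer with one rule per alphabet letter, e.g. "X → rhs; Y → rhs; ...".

  step 0 ⇒ step 1: DBBA ⇒ AA·D·D·BC
    A ↦ BC
    B ↦ D
    D ↦ AA
    C ↦ AA  (constrained at step 1)

A->BC, B->D, C->AA, D->AA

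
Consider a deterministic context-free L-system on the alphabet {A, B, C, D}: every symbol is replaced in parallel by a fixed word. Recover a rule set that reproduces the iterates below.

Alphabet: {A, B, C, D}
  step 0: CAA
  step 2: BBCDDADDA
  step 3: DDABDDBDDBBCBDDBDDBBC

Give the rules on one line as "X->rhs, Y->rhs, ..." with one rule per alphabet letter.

  step 2 ⇒ step 3: BBCDDADDA ⇒ D·D·A·BDD·BDD·BBC·BDD·BDD·BBC
    A ↦ BBC
    B ↦ D
    C ↦ A
    D ↦ BDD

A->BBC, B->D, C->A, D->BDD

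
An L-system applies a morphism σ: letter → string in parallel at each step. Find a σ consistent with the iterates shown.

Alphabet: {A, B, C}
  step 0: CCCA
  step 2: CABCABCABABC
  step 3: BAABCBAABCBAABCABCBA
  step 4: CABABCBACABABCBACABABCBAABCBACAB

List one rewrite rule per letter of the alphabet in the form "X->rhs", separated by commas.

  step 3 ⇒ step 4: BAABCBAABCBAABCABCBA ⇒ C·AB·AB·C·BA·C·AB·AB·C·BA·C·AB·AB·C·BA·AB·C·BA·C·AB
    A ↦ AB
    B ↦ C
    C ↦ BA

A->AB, B->C, C->BA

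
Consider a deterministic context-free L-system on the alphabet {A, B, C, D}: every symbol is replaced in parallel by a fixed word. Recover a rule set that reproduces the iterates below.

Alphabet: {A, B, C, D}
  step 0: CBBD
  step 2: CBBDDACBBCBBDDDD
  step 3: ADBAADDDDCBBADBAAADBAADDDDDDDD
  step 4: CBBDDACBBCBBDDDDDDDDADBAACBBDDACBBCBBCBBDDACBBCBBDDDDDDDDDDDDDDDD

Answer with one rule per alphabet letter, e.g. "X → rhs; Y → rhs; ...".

A->CBB, B->A, C->ADB, D->DD

  step 3 ⇒ step 4: ADBAADDDDCBBADBAAADBAADDDDDDDD ⇒ CBB·DD·A·CBB·CBB·DD·DD·DD·DD·ADB·A·A·CBB·DD·A·CBB·CBB·CBB·DD·A·CBB·CBB·DD·DD·DD·DD·DD·DD·DD·DD
    A ↦ CBB
    B ↦ A
    C ↦ ADB
    D ↦ DD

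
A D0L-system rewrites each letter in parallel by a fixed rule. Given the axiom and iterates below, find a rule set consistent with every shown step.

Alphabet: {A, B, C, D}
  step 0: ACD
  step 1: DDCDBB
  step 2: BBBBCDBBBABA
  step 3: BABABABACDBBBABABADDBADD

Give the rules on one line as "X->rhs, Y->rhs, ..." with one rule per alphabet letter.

A->DD, B->BA, C->CD, D->BB

  step 2 ⇒ step 3: BBBBCDBBBABA ⇒ BA·BA·BA·BA·CD·BB·BA·BA·BA·DD·BA·DD
    A ↦ DD
    B ↦ BA
    C ↦ CD
    D ↦ BB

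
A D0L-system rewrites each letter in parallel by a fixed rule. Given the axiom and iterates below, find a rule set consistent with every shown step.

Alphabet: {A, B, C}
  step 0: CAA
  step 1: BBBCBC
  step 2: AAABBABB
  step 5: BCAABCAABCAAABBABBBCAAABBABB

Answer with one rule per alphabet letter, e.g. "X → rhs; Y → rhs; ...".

A->BC, B->A, C->BB

  step 1 ⇒ step 2: BBBCBC ⇒ A·A·A·BB·A·BB
    B ↦ A
    C ↦ BB
  step 0 ⇒ step 1: CAA ⇒ BB·BC·BC
    A ↦ BC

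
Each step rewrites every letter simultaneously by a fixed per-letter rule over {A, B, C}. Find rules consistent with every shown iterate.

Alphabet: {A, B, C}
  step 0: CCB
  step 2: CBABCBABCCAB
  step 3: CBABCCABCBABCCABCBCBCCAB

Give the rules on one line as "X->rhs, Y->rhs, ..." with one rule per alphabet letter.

  step 2 ⇒ step 3: CBABCBABCCAB ⇒ CB·AB·CC·AB·CB·AB·CC·AB·CB·CB·CC·AB
    A ↦ CC
    B ↦ AB
    C ↦ CB

A->CC, B->AB, C->CB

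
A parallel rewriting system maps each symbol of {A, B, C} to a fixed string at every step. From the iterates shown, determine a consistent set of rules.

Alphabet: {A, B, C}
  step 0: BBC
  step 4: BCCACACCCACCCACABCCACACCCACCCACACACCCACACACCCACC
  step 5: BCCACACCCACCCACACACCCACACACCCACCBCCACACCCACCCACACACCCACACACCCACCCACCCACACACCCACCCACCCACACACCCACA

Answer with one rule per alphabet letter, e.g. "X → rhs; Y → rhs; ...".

  step 4 ⇒ step 5: BCCACACCCACCCACABCCACACCCACCCACACACCCACACACCCACC ⇒ BC·CA·CA·CC·CA·CC·CA·CA·CA·CC·CA·CA·CA·CC·CA·CC·BC·CA·CA·CC·CA·CC·CA·CA·CA·CC·CA·CA·CA·CC·CA·CC·CA·CC·CA·CA·CA·CC·CA·CC·CA·CC·CA·CA·CA·CC·CA·CA
    A ↦ CC
    B ↦ BC
    C ↦ CA

A->CC, B->BC, C->CA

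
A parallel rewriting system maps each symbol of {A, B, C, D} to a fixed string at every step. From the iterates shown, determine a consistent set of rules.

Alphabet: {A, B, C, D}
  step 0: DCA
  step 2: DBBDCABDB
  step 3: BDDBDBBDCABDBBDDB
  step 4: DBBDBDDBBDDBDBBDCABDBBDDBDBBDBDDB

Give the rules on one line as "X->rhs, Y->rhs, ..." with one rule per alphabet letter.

A->B, B->DB, C->CA, D->BD

  step 3 ⇒ step 4: BDDBDBBDCABDBBDDB ⇒ DB·BD·BD·DB·BD·DB·DB·BD·CA·B·DB·BD·DB·DB·BD·BD·DB
    A ↦ B
    B ↦ DB
    C ↦ CA
    D ↦ BD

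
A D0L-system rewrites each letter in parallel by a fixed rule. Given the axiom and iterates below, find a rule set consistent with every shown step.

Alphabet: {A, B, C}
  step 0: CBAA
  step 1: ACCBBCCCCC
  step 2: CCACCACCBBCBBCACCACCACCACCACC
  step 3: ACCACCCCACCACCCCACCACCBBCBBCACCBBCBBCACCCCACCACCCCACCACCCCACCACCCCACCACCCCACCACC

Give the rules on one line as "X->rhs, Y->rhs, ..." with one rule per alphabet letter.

  step 2 ⇒ step 3: CCACCACCBBCBBCACCACCACCACCACC ⇒ ACC·ACC·CC·ACC·ACC·CC·ACC·ACC·BBC·BBC·ACC·BBC·BBC·ACC·CC·ACC·ACC·CC·ACC·ACC·CC·ACC·ACC·CC·ACC·ACC·CC·ACC·ACC
    A ↦ CC
    B ↦ BBC
    C ↦ ACC

A->CC, B->BBC, C->ACC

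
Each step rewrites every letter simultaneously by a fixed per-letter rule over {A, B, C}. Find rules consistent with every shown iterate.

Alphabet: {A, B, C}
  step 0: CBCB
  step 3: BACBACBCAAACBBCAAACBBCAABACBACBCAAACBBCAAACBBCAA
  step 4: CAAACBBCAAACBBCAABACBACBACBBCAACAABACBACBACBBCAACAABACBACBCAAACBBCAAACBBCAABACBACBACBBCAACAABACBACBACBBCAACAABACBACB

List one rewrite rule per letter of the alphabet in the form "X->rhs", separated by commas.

A->ACB, B->CAA, C->B

  step 3 ⇒ step 4: BACBACBCAAACBBCAAACBBCAABACBACBCAAACBBCAAACBBCAA ⇒ CAA·ACB·B·CAA·ACB·B·CAA·B·ACB·ACB·ACB·B·CAA·CAA·B·ACB·ACB·ACB·B·CAA·CAA·B·ACB·ACB·CAA·ACB·B·CAA·ACB·B·CAA·B·ACB·ACB·ACB·B·CAA·CAA·B·ACB·ACB·ACB·B·CAA·CAA·B·ACB·ACB
    A ↦ ACB
    B ↦ CAA
    C ↦ B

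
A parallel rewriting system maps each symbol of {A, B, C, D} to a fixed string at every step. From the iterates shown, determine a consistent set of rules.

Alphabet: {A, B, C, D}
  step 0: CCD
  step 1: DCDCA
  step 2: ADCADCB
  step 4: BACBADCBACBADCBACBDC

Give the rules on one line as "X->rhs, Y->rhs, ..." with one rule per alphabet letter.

  step 1 ⇒ step 2: DCDCA ⇒ A·DC·A·DC·B
    A ↦ B
    C ↦ DC
    D ↦ A
    B ↦ BAC  (constrained at step 2)

A->B, B->BAC, C->DC, D->A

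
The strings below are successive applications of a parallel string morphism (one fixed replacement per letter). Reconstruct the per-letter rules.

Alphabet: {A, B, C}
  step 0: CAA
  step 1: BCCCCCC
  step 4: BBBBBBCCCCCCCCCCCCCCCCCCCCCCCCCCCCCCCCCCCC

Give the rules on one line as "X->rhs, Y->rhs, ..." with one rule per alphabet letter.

  step 0 ⇒ step 1: CAA ⇒ B·CCC·CCC
    A ↦ CCC
    C ↦ B
    B ↦ AA  (constrained at step 1)

A->CCC, B->AA, C->B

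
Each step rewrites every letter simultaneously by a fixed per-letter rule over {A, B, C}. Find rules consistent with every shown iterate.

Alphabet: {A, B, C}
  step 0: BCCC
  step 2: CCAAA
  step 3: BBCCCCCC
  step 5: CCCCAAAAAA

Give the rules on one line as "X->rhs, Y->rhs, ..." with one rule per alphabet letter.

  step 2 ⇒ step 3: CCAAA ⇒ B·B·CC·CC·CC
    A ↦ CC
    C ↦ B
    B ↦ A  (constrained at step 0)

A->CC, B->A, C->B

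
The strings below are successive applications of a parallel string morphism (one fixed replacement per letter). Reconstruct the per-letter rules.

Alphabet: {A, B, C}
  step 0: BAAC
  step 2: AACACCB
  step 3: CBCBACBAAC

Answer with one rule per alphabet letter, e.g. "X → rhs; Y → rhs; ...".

  step 2 ⇒ step 3: AACACCB ⇒ CB·CB·A·CB·A·A·C
    A ↦ CB
    B ↦ C
    C ↦ A

A->CB, B->C, C->A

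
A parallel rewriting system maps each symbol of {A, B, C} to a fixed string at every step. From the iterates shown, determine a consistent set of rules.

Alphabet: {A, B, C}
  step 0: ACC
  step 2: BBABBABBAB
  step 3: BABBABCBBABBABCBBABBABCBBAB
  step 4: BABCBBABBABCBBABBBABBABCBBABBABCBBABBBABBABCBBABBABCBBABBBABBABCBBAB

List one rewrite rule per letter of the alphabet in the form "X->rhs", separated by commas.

A->CB, B->BAB, C->B

  step 3 ⇒ step 4: BABBABCBBABBABCBBABBABCBBAB ⇒ BAB·CB·BAB·BAB·CB·BAB·B·BAB·BAB·CB·BAB·BAB·CB·BAB·B·BAB·BAB·CB·BAB·BAB·CB·BAB·B·BAB·BAB·CB·BAB
    A ↦ CB
    B ↦ BAB
    C ↦ B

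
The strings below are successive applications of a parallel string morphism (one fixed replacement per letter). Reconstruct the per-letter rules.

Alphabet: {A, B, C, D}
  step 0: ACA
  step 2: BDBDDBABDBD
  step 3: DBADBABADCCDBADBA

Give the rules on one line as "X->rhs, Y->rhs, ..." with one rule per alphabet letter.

A->CC, B->D, C->BD, D->BA

  step 2 ⇒ step 3: BDBDDBABDBD ⇒ D·BA·D·BA·BA·D·CC·D·BA·D·BA
    A ↦ CC
    B ↦ D
    D ↦ BA
    C ↦ BD  (constrained at step 0)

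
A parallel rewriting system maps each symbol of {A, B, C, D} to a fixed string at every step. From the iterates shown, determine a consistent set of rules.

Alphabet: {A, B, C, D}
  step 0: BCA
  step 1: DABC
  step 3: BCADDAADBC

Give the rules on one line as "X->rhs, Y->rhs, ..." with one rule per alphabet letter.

A->BC, B->D, C->A, D->AD

  step 0 ⇒ step 1: BCA ⇒ D·A·BC
    A ↦ BC
    B ↦ D
    C ↦ A
    D ↦ AD  (constrained at step 1)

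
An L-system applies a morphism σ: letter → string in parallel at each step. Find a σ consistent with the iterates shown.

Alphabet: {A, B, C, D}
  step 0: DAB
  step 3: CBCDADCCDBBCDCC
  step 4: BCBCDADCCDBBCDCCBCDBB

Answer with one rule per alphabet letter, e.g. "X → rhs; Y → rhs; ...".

A->ADC, B->C, C->B, D->CD

  step 3 ⇒ step 4: CBCDADCCDBBCDCC ⇒ B·C·B·CD·ADC·CD·B·B·CD·C·C·B·CD·B·B
    A ↦ ADC
    B ↦ C
    C ↦ B
    D ↦ CD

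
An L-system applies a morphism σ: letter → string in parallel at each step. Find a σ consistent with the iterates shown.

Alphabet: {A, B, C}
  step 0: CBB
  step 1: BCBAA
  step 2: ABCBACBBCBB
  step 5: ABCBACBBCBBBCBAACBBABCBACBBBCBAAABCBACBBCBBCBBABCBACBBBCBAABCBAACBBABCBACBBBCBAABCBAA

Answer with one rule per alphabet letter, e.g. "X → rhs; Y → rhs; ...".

A->CBB, B->A, C->BCB

  step 1 ⇒ step 2: BCBAA ⇒ A·BCB·A·CBB·CBB
    A ↦ CBB
    B ↦ A
    C ↦ BCB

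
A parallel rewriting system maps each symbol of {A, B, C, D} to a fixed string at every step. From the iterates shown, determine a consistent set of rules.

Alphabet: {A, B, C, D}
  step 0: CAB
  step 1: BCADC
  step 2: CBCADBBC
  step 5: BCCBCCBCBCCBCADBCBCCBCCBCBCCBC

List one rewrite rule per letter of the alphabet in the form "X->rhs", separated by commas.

A->AD, B->C, C->BC, D->B

  step 1 ⇒ step 2: BCADC ⇒ C·BC·AD·B·BC
    A ↦ AD
    B ↦ C
    C ↦ BC
    D ↦ B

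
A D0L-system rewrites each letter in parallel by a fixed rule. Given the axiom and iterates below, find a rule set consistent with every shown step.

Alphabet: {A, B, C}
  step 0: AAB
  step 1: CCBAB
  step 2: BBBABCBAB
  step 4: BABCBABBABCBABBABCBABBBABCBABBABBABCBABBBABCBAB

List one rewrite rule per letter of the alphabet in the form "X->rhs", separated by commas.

A->C, B->BAB, C->B

  step 1 ⇒ step 2: CCBAB ⇒ B·B·BAB·C·BAB
    A ↦ C
    B ↦ BAB
    C ↦ B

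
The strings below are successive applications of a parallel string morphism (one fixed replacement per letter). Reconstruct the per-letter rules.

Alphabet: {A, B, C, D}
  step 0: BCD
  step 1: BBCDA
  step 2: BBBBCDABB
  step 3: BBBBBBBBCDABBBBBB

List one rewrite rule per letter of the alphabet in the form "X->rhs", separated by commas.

  step 2 ⇒ step 3: BBBBCDABB ⇒ BB·BB·BB·BB·CD·A·BB·BB·BB
    A ↦ BB
    B ↦ BB
    C ↦ CD
    D ↦ A

A->BB, B->BB, C->CD, D->A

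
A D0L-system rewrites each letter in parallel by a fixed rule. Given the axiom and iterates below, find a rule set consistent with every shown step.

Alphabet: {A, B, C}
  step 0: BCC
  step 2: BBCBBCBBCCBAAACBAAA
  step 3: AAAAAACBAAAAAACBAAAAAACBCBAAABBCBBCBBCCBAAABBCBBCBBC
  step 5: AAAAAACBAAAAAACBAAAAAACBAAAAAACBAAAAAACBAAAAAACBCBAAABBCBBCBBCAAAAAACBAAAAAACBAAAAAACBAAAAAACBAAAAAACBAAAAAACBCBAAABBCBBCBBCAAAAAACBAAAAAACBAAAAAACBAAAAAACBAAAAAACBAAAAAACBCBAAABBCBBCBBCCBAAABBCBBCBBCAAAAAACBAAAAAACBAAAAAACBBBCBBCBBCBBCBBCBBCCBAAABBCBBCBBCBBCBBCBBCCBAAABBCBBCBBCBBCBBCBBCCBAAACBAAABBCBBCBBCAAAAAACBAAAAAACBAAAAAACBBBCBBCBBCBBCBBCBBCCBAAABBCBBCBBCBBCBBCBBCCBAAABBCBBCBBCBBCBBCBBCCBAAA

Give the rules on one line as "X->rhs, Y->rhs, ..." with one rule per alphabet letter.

A->BBC, B->AAA, C->CB

  step 2 ⇒ step 3: BBCBBCBBCCBAAACBAAA ⇒ AAA·AAA·CB·AAA·AAA·CB·AAA·AAA·CB·CB·AAA·BBC·BBC·BBC·CB·AAA·BBC·BBC·BBC
    A ↦ BBC
    B ↦ AAA
    C ↦ CB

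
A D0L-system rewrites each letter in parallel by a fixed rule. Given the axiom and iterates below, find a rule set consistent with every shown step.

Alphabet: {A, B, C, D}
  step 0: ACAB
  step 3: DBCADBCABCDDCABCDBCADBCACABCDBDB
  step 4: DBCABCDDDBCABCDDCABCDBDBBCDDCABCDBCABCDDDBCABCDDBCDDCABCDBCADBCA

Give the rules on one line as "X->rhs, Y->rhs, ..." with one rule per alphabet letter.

A->DD, B->CA, C->BC, D->DB

  step 3 ⇒ step 4: DBCADBCABCDDCABCDBCADBCACABCDBDB ⇒ DB·CA·BC·DD·DB·CA·BC·DD·CA·BC·DB·DB·BC·DD·CA·BC·DB·CA·BC·DD·DB·CA·BC·DD·BC·DD·CA·BC·DB·CA·DB·CA
    A ↦ DD
    B ↦ CA
    C ↦ BC
    D ↦ DB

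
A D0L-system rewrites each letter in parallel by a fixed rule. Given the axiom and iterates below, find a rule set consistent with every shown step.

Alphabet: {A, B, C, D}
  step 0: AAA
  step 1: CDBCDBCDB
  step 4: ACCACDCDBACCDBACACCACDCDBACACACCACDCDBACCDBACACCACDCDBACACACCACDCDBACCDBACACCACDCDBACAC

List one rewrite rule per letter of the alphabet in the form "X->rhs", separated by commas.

  step 0 ⇒ step 1: AAA ⇒ CDB·CDB·CDB
    A ↦ CDB
    B ↦ ACD  (constrained at step 1)
    C ↦ AC  (constrained at step 1)
    D ↦ C  (constrained at step 1)

A->CDB, B->ACD, C->AC, D->C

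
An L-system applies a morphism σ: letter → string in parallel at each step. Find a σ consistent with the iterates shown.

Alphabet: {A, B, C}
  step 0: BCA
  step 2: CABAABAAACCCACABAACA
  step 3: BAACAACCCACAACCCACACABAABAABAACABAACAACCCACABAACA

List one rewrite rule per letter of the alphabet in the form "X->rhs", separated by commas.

A->CA, B->ACC, C->BAA

  step 2 ⇒ step 3: CABAABAAACCCACABAACA ⇒ BAA·CA·ACC·CA·CA·ACC·CA·CA·CA·BAA·BAA·BAA·CA·BAA·CA·ACC·CA·CA·BAA·CA
    A ↦ CA
    B ↦ ACC
    C ↦ BAA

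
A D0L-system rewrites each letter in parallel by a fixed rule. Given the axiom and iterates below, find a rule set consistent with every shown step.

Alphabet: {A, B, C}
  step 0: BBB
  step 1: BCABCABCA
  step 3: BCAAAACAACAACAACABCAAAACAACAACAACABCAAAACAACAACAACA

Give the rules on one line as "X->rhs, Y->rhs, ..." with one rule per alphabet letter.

A->AAC, B->BCA, C->A

  step 0 ⇒ step 1: BBB ⇒ BCA·BCA·BCA
    B ↦ BCA
    A ↦ AAC  (constrained at step 1)
    C ↦ A  (constrained at step 1)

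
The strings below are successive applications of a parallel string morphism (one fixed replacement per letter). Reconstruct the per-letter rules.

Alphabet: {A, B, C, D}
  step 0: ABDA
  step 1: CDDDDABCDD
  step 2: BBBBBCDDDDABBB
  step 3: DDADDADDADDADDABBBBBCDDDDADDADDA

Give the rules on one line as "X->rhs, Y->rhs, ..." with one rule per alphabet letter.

A->CDD, B->DDA, C->B, D->B

  step 2 ⇒ step 3: BBBBBCDDDDABBB ⇒ DDA·DDA·DDA·DDA·DDA·B·B·B·B·B·CDD·DDA·DDA·DDA
    A ↦ CDD
    B ↦ DDA
    C ↦ B
    D ↦ B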